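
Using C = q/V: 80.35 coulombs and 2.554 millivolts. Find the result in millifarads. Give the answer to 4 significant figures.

31460000 millifarads

(80.35) / (2.554 × 10^-3) = 31.4605 × 10^3 F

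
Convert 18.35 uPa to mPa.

micro = 10^-6, milli = 10^-3; factor is 10^-3.
18.35 × 10^-3 = 0.01835

0.01835 mPa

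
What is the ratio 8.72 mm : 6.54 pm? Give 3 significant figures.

(8.72 × 10^-3) / (6.54 × 10^-12) = 1.333 × 10^9

1330000000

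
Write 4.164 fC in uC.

femto = 10^-15, micro = 10^-6; factor is 10^-9.
4.164 × 10^-9 = 0.000000004164

0.000000004164 uC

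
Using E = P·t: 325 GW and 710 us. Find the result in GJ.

0.23075 GJ

325e9 × 710e-6 = 230750e3 J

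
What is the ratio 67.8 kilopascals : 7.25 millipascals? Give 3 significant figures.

(67.8 × 10³) / (7.25 × 10⁻³) = 9.352 × 10⁶

9350000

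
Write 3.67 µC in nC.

3670 nC

micro = 10⁻⁶, nano = 10⁻⁹; factor is 10³.
3.67 × 10³ = 3670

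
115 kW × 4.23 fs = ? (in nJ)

0.48645 nJ

115 × 10³ × 4.23 × 10⁻¹⁵ = 486.45 × 10⁻¹² J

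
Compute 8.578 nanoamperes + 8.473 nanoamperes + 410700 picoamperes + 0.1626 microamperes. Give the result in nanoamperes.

In nanoamperes:
  8.578 nanoamperes → 8.578
  8.473 nanoamperes → 8.473
  410700 picoamperes = 410700e-3 nanoamperes = 410.7
  0.1626 microamperes = 0.1626e3 nanoamperes = 162.6
Sum: 8.578 + 8.473 + 410.7 + 162.6 = 590.351

590.351 nanoamperes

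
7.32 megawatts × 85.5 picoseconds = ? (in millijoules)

0.62586 millijoules

7.32 × 10^6 × 85.5 × 10^-12 = 625.86 × 10^-6 J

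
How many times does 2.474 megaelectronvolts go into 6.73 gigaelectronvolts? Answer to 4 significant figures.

2720

(6.73 × 10^9) / (2.474 × 10^6) = 2.7203 × 10^3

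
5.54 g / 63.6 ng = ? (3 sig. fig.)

(5.54) / (63.6 × 10⁻⁹) = 0.08711 × 10⁹

87100000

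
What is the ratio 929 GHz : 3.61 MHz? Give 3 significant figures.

(929 × 10^9) / (3.61 × 10^6) = 257.3 × 10^3

257000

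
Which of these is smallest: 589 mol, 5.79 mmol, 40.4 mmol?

5.79 mmol

589 mol = 589 mol
5.79 mmol = 0.00579 mol
40.4 mmol = 0.0404 mol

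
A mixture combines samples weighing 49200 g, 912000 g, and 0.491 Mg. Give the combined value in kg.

1452.2 kg

In kg:
  49200 g = 49200 × 10^-3 kg = 49.2
  912000 g = 912000 × 10^-3 kg = 912
  0.491 Mg = 0.491 × 10^3 kg = 491
Sum: 49.2 + 912 + 491 = 1452.2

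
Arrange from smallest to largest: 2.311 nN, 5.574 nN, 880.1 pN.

880.1 pN < 2.311 nN < 5.574 nN

2.311 nN = 0.000000002311 N
5.574 nN = 0.000000005574 N
880.1 pN = 0.0000000008801 N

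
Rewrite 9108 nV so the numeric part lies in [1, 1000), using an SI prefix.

= 9.108 × 10^-6 V; 10^-6 is micro.

9.108 uV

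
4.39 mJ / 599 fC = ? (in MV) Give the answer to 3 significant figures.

7330 MV

(4.39e-3) / (599e-15) = 0.0073289e12 V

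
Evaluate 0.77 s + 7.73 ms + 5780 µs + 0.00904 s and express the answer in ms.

792.55 ms

In ms:
  0.77 s = 0.77e3 ms = 770
  7.73 ms → 7.73
  5780 µs = 5780e-3 ms = 5.78
  0.00904 s = 0.00904e3 ms = 9.04
Sum: 770 + 7.73 + 5.78 + 9.04 = 792.55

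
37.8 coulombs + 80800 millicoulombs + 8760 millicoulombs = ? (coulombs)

127.36 coulombs

In coulombs:
  37.8 coulombs → 37.8
  80800 millicoulombs = 80800 × 10^-3 coulombs = 80.8
  8760 millicoulombs = 8760 × 10^-3 coulombs = 8.76
Sum: 37.8 + 80.8 + 8.76 = 127.36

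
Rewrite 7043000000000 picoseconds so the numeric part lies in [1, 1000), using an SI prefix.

7.043 seconds

= 7.043 seconds; mantissa already in [1, 1000).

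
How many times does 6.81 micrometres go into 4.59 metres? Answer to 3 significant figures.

674000

(4.59) / (6.81 × 10⁻⁶) = 0.674 × 10⁶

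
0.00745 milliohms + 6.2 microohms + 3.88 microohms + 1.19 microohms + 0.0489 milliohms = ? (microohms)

67.62 microohms

In microohms:
  0.00745 milliohms = 0.00745 × 10^3 microohms = 7.45
  6.2 microohms → 6.2
  3.88 microohms → 3.88
  1.19 microohms → 1.19
  0.0489 milliohms = 0.0489 × 10^3 microohms = 48.9
Sum: 7.45 + 6.2 + 3.88 + 1.19 + 48.9 = 67.62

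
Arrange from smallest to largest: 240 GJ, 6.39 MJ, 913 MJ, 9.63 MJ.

240 GJ = 240000000000 J
6.39 MJ = 6390000 J
913 MJ = 913000000 J
9.63 MJ = 9630000 J

6.39 MJ < 9.63 MJ < 913 MJ < 240 GJ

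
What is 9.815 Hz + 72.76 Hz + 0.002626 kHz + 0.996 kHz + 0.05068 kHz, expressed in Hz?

In Hz:
  9.815 Hz → 9.815
  72.76 Hz → 72.76
  0.002626 kHz = 0.002626 × 10³ Hz = 2.626
  0.996 kHz = 0.996 × 10³ Hz = 996
  0.05068 kHz = 0.05068 × 10³ Hz = 50.68
Sum: 9.815 + 72.76 + 2.626 + 996 + 50.68 = 1131.881

1131.881 Hz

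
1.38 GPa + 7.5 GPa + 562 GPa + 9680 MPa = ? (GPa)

580.56 GPa

In GPa:
  1.38 GPa → 1.38
  7.5 GPa → 7.5
  562 GPa → 562
  9680 MPa = 9680e-3 GPa = 9.68
Sum: 1.38 + 7.5 + 562 + 9.68 = 580.56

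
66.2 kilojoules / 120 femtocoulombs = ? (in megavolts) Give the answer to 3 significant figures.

(66.2 × 10^3) / (120 × 10^-15) = 0.55167 × 10^18 V

552000000000 megavolts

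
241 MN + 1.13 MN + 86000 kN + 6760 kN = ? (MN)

334.89 MN

In MN:
  241 MN → 241
  1.13 MN → 1.13
  86000 kN = 86000 × 10⁻³ MN = 86
  6760 kN = 6760 × 10⁻³ MN = 6.76
Sum: 241 + 1.13 + 86 + 6.76 = 334.89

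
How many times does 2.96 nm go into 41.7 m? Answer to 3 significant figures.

14100000000

(41.7) / (2.96e-9) = 14.09e9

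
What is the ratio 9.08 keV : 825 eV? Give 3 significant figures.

11.0

(9.08 × 10³) / (825) = 0.01101 × 10³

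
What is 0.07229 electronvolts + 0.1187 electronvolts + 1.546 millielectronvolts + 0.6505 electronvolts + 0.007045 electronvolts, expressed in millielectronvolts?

In millielectronvolts:
  0.07229 electronvolts = 0.07229 × 10³ millielectronvolts = 72.29
  0.1187 electronvolts = 0.1187 × 10³ millielectronvolts = 118.7
  1.546 millielectronvolts → 1.546
  0.6505 electronvolts = 0.6505 × 10³ millielectronvolts = 650.5
  0.007045 electronvolts = 0.007045 × 10³ millielectronvolts = 7.045
Sum: 72.29 + 118.7 + 1.546 + 650.5 + 7.045 = 850.081

850.081 millielectronvolts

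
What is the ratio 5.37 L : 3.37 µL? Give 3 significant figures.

1590000

(5.37) / (3.37 × 10^-6) = 1.593 × 10^6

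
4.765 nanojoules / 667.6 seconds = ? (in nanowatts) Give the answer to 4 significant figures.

(4.765 × 10⁻⁹) / (667.6) = 0.00713751 × 10⁻⁹ W

0.007138 nanowatts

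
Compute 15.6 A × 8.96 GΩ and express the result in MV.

15.6 × 8.96 × 10^9 = 139.776 × 10^9 V

139776 MV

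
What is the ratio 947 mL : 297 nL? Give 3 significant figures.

3190000

(947 × 10^-3) / (297 × 10^-9) = 3.189 × 10^6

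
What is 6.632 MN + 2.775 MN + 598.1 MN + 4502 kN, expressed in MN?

In MN:
  6.632 MN → 6.632
  2.775 MN → 2.775
  598.1 MN → 598.1
  4502 kN = 4502 × 10^-3 MN = 4.502
Sum: 6.632 + 2.775 + 598.1 + 4.502 = 612.009

612.009 MN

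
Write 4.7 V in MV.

0.0000047 MV

(no prefix) = 10⁰, mega = 10⁶; factor is 10⁻⁶.
4.7 × 10⁻⁶ = 0.0000047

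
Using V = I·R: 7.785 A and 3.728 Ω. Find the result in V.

7.785 × 3.728 = 29.02248 V

29.02248 V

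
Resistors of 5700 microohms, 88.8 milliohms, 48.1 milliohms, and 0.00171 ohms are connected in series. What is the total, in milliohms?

In milliohms:
  5700 microohms = 5700e-3 milliohms = 5.7
  88.8 milliohms → 88.8
  48.1 milliohms → 48.1
  0.00171 ohms = 0.00171e3 milliohms = 1.71
Sum: 5.7 + 88.8 + 48.1 + 1.71 = 144.31

144.31 milliohms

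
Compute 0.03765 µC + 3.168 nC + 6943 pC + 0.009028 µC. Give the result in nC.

56.789 nC

In nC:
  0.03765 µC = 0.03765 × 10^3 nC = 37.65
  3.168 nC → 3.168
  6943 pC = 6943 × 10^-3 nC = 6.943
  0.009028 µC = 0.009028 × 10^3 nC = 9.028
Sum: 37.65 + 3.168 + 6.943 + 9.028 = 56.789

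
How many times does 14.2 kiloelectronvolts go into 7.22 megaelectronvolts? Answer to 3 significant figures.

508

(7.22e6) / (14.2e3) = 0.5085e3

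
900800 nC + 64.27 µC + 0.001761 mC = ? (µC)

In µC:
  900800 nC = 900800e-3 µC = 900.8
  64.27 µC → 64.27
  0.001761 mC = 0.001761e3 µC = 1.761
Sum: 900.8 + 64.27 + 1.761 = 966.831

966.831 µC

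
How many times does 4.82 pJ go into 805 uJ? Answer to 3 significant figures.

(805 × 10^-6) / (4.82 × 10^-12) = 167 × 10^6

167000000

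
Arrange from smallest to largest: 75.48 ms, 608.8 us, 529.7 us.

75.48 ms = 0.07548 s
608.8 us = 0.0006088 s
529.7 us = 0.0005297 s

529.7 us < 608.8 us < 75.48 ms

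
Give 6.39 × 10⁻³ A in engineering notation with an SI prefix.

= 6.39 × 10⁻³ A; 10⁻³ is milli.

6.39 mA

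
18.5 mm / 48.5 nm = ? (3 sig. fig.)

(18.5e-3) / (48.5e-9) = 0.3814e6

381000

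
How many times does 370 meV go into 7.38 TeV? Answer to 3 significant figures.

19900000000000

(7.38e12) / (370e-3) = 0.01995e15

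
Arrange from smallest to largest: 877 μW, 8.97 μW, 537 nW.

877 μW = 0.000877 W
8.97 μW = 0.00000897 W
537 nW = 0.000000537 W

537 nW < 8.97 μW < 877 μW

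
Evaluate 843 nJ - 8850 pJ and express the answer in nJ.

In nJ:
  843 nJ → 843
  8850 pJ = 8850 × 10^-3 nJ = 8.85
Difference: 843 - 8.85 = 834.15

834.15 nJ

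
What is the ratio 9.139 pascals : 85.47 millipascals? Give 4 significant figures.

(9.139) / (85.47e-3) = 0.10693e3

106.9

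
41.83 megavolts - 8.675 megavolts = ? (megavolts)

33.155 megavolts

In megavolts:
  41.83 megavolts → 41.83
  8.675 megavolts → 8.675
Difference: 41.83 - 8.675 = 33.155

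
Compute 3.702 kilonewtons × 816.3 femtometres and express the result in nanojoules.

3.0219426 nanojoules

3.702 × 10^3 × 816.3 × 10^-15 = 3021.9426 × 10^-12 J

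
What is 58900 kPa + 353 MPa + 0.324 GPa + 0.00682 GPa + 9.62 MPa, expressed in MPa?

752.34 MPa

In MPa:
  58900 kPa = 58900 × 10⁻³ MPa = 58.9
  353 MPa → 353
  0.324 GPa = 0.324 × 10³ MPa = 324
  0.00682 GPa = 0.00682 × 10³ MPa = 6.82
  9.62 MPa → 9.62
Sum: 58.9 + 353 + 324 + 6.82 + 9.62 = 752.34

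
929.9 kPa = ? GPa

kilo = 1e3, giga = 1e9; factor is 1e-6.
929.9 × 1e-6 = 0.0009299

0.0009299 GPa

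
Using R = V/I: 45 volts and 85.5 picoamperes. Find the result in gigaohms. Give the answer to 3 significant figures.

526 gigaohms

(45) / (85.5e-12) = 0.52632e12 Ω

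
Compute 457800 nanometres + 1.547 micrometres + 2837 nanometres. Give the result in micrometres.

In micrometres:
  457800 nanometres = 457800 × 10^-3 micrometres = 457.8
  1.547 micrometres → 1.547
  2837 nanometres = 2837 × 10^-3 micrometres = 2.837
Sum: 457.8 + 1.547 + 2.837 = 462.184

462.184 micrometres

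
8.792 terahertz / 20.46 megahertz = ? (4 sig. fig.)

(8.792 × 10^12) / (20.46 × 10^6) = 0.42972 × 10^6

429700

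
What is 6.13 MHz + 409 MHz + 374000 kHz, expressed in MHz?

789.13 MHz

In MHz:
  6.13 MHz → 6.13
  409 MHz → 409
  374000 kHz = 374000e-3 MHz = 374
Sum: 6.13 + 409 + 374 = 789.13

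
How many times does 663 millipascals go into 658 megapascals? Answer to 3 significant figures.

(658e6) / (663e-3) = 0.9925e9

992000000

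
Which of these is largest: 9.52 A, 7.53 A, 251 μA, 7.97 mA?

9.52 A

9.52 A = 9.52 A
7.53 A = 7.53 A
251 μA = 0.000251 A
7.97 mA = 0.00797 A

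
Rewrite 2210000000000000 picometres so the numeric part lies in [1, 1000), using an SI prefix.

= 2.21e3 metres; 1e3 is kilo.

2.21 kilometres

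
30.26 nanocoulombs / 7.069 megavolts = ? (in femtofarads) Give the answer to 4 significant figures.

4.281 femtofarads

(30.26 × 10^-9) / (7.069 × 10^6) = 4.28066 × 10^-15 F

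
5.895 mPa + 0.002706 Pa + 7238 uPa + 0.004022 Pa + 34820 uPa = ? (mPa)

54.681 mPa

In mPa:
  5.895 mPa → 5.895
  0.002706 Pa = 0.002706 × 10^3 mPa = 2.706
  7238 uPa = 7238 × 10^-3 mPa = 7.238
  0.004022 Pa = 0.004022 × 10^3 mPa = 4.022
  34820 uPa = 34820 × 10^-3 mPa = 34.82
Sum: 5.895 + 2.706 + 7.238 + 4.022 + 34.82 = 54.681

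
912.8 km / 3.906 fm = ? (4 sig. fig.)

(912.8 × 10³) / (3.906 × 10⁻¹⁵) = 233.69 × 10¹⁸

233700000000000000000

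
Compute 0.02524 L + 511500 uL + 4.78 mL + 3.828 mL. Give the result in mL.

In mL:
  0.02524 L = 0.02524 × 10³ mL = 25.24
  511500 uL = 511500 × 10⁻³ mL = 511.5
  4.78 mL → 4.78
  3.828 mL → 3.828
Sum: 25.24 + 511.5 + 4.78 + 3.828 = 545.348

545.348 mL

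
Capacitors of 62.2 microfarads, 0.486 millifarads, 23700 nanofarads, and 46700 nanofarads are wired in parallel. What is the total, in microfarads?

618.6 microfarads

In microfarads:
  62.2 microfarads → 62.2
  0.486 millifarads = 0.486e3 microfarads = 486
  23700 nanofarads = 23700e-3 microfarads = 23.7
  46700 nanofarads = 46700e-3 microfarads = 46.7
Sum: 62.2 + 486 + 23.7 + 46.7 = 618.6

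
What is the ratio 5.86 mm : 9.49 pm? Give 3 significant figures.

617000000

(5.86 × 10^-3) / (9.49 × 10^-12) = 0.6175 × 10^9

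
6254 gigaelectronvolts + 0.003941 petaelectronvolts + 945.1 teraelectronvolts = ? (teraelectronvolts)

In teraelectronvolts:
  6254 gigaelectronvolts = 6254 × 10^-3 teraelectronvolts = 6.254
  0.003941 petaelectronvolts = 0.003941 × 10^3 teraelectronvolts = 3.941
  945.1 teraelectronvolts → 945.1
Sum: 6.254 + 3.941 + 945.1 = 955.295

955.295 teraelectronvolts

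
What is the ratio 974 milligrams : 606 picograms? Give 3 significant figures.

1610000000

(974 × 10^-3) / (606 × 10^-12) = 1.607 × 10^9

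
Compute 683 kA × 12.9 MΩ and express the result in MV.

683e3 × 12.9e6 = 8810.7e9 V

8810700 MV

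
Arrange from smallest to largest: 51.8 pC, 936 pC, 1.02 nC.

51.8 pC = 0.0000000000518 C
936 pC = 0.000000000936 C
1.02 nC = 0.00000000102 C

51.8 pC < 936 pC < 1.02 nC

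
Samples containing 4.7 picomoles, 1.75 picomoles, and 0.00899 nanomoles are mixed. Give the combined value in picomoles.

15.44 picomoles

In picomoles:
  4.7 picomoles → 4.7
  1.75 picomoles → 1.75
  0.00899 nanomoles = 0.00899 × 10³ picomoles = 8.99
Sum: 4.7 + 1.75 + 8.99 = 15.44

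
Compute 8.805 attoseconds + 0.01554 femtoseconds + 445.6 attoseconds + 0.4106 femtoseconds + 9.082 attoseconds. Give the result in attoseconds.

In attoseconds:
  8.805 attoseconds → 8.805
  0.01554 femtoseconds = 0.01554e3 attoseconds = 15.54
  445.6 attoseconds → 445.6
  0.4106 femtoseconds = 0.4106e3 attoseconds = 410.6
  9.082 attoseconds → 9.082
Sum: 8.805 + 15.54 + 445.6 + 410.6 + 9.082 = 889.627

889.627 attoseconds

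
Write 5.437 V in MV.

(no prefix) = 10⁰, mega = 10⁶; factor is 10⁻⁶.
5.437 × 10⁻⁶ = 0.000005437

0.000005437 MV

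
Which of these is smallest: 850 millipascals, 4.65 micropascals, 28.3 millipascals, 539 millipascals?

4.65 micropascals

850 millipascals = 0.85 pascals
4.65 micropascals = 0.00000465 pascals
28.3 millipascals = 0.0283 pascals
539 millipascals = 0.539 pascals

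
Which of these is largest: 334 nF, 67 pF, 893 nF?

334 nF = 0.000000334 F
67 pF = 0.000000000067 F
893 nF = 0.000000893 F

893 nF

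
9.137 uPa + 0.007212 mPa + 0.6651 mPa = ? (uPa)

In uPa:
  9.137 uPa → 9.137
  0.007212 mPa = 0.007212 × 10³ uPa = 7.212
  0.6651 mPa = 0.6651 × 10³ uPa = 665.1
Sum: 9.137 + 7.212 + 665.1 = 681.449

681.449 uPa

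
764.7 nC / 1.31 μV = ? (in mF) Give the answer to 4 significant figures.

583.7 mF

(764.7 × 10⁻⁹) / (1.31 × 10⁻⁶) = 583.74 × 10⁻³ F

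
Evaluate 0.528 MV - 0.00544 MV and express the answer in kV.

522.56 kV

In kV:
  0.528 MV = 0.528e3 kV = 528
  0.00544 MV = 0.00544e3 kV = 5.44
Difference: 528 - 5.44 = 522.56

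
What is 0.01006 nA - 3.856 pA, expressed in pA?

6.204 pA

In pA:
  0.01006 nA = 0.01006 × 10^3 pA = 10.06
  3.856 pA → 3.856
Difference: 10.06 - 3.856 = 6.204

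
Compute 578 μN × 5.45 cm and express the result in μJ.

31.501 μJ

578 × 10^-6 × 5.45 × 10^-2 = 3150.1 × 10^-8 J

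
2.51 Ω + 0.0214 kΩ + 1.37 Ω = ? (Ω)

In Ω:
  2.51 Ω → 2.51
  0.0214 kΩ = 0.0214 × 10³ Ω = 21.4
  1.37 Ω → 1.37
Sum: 2.51 + 21.4 + 1.37 = 25.28

25.28 Ω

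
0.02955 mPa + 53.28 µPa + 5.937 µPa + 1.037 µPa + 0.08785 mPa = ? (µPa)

In µPa:
  0.02955 mPa = 0.02955 × 10³ µPa = 29.55
  53.28 µPa → 53.28
  5.937 µPa → 5.937
  1.037 µPa → 1.037
  0.08785 mPa = 0.08785 × 10³ µPa = 87.85
Sum: 29.55 + 53.28 + 5.937 + 1.037 + 87.85 = 177.654

177.654 µPa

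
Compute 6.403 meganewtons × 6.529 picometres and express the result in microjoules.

41.805187 microjoules

6.403 × 10⁶ × 6.529 × 10⁻¹² = 41.805187 × 10⁻⁶ J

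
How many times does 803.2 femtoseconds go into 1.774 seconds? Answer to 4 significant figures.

2209000000000

(1.774) / (803.2e-15) = 0.0022087e15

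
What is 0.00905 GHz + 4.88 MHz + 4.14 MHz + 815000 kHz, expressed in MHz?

833.07 MHz

In MHz:
  0.00905 GHz = 0.00905 × 10^3 MHz = 9.05
  4.88 MHz → 4.88
  4.14 MHz → 4.14
  815000 kHz = 815000 × 10^-3 MHz = 815
Sum: 9.05 + 4.88 + 4.14 + 815 = 833.07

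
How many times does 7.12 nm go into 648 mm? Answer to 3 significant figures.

(648 × 10^-3) / (7.12 × 10^-9) = 91.01 × 10^6

91000000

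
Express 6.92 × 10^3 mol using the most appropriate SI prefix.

= 6.92 × 10^3 mol; 10^3 is kilo.

6.92 kmol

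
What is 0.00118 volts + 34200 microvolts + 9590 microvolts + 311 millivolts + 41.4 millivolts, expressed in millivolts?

In millivolts:
  0.00118 volts = 0.00118e3 millivolts = 1.18
  34200 microvolts = 34200e-3 millivolts = 34.2
  9590 microvolts = 9590e-3 millivolts = 9.59
  311 millivolts → 311
  41.4 millivolts → 41.4
Sum: 1.18 + 34.2 + 9.59 + 311 + 41.4 = 397.37

397.37 millivolts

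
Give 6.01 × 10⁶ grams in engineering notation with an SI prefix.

6.01 megagrams

= 6.01 × 10⁶ grams; 10⁶ is mega.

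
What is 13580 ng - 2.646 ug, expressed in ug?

In ug:
  13580 ng = 13580 × 10^-3 ug = 13.58
  2.646 ug → 2.646
Difference: 13.58 - 2.646 = 10.934

10.934 ug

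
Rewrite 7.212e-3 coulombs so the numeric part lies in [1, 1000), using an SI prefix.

7.212 millicoulombs

= 7.212e-3 coulombs; 1e-3 is milli.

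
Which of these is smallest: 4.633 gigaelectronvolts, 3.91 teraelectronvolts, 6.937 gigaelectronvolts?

4.633 gigaelectronvolts

4.633 gigaelectronvolts = 4633000000 electronvolts
3.91 teraelectronvolts = 3910000000000 electronvolts
6.937 gigaelectronvolts = 6937000000 electronvolts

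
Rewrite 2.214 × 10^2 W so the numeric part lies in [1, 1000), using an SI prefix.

= 221.4 W; mantissa already in [1, 1000).

221.4 W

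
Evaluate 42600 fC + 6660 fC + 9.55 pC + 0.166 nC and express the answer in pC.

224.81 pC

In pC:
  42600 fC = 42600e-3 pC = 42.6
  6660 fC = 6660e-3 pC = 6.66
  9.55 pC → 9.55
  0.166 nC = 0.166e3 pC = 166
Sum: 42.6 + 6.66 + 9.55 + 166 = 224.81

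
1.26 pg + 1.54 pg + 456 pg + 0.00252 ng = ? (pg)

461.32 pg

In pg:
  1.26 pg → 1.26
  1.54 pg → 1.54
  456 pg → 456
  0.00252 ng = 0.00252 × 10³ pg = 2.52
Sum: 1.26 + 1.54 + 456 + 2.52 = 461.32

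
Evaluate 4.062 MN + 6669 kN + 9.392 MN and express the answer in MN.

20.123 MN

In MN:
  4.062 MN → 4.062
  6669 kN = 6669 × 10⁻³ MN = 6.669
  9.392 MN → 9.392
Sum: 4.062 + 6.669 + 9.392 = 20.123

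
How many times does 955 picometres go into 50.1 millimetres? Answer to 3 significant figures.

52500000

(50.1 × 10⁻³) / (955 × 10⁻¹²) = 0.05246 × 10⁹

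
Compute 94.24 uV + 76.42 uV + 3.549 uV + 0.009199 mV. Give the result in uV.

In uV:
  94.24 uV → 94.24
  76.42 uV → 76.42
  3.549 uV → 3.549
  0.009199 mV = 0.009199 × 10³ uV = 9.199
Sum: 94.24 + 76.42 + 3.549 + 9.199 = 183.408

183.408 uV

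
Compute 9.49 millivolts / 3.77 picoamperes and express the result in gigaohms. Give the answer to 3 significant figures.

(9.49 × 10^-3) / (3.77 × 10^-12) = 2.5172 × 10^9 Ω

2.52 gigaohms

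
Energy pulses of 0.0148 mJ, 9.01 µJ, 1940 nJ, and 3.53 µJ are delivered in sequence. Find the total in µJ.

In µJ:
  0.0148 mJ = 0.0148 × 10^3 µJ = 14.8
  9.01 µJ → 9.01
  1940 nJ = 1940 × 10^-3 µJ = 1.94
  3.53 µJ → 3.53
Sum: 14.8 + 9.01 + 1.94 + 3.53 = 29.28

29.28 µJ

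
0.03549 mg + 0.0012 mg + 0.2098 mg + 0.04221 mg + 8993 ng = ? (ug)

In ug:
  0.03549 mg = 0.03549 × 10^3 ug = 35.49
  0.0012 mg = 0.0012 × 10^3 ug = 1.2
  0.2098 mg = 0.2098 × 10^3 ug = 209.8
  0.04221 mg = 0.04221 × 10^3 ug = 42.21
  8993 ng = 8993 × 10^-3 ug = 8.993
Sum: 35.49 + 1.2 + 209.8 + 42.21 + 8.993 = 297.693

297.693 ug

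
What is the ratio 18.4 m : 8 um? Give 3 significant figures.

(18.4) / (8 × 10^-6) = 2.3 × 10^6

2300000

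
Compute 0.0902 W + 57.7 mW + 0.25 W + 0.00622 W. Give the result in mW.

In mW:
  0.0902 W = 0.0902e3 mW = 90.2
  57.7 mW → 57.7
  0.25 W = 0.25e3 mW = 250
  0.00622 W = 0.00622e3 mW = 6.22
Sum: 90.2 + 57.7 + 250 + 6.22 = 404.12

404.12 mW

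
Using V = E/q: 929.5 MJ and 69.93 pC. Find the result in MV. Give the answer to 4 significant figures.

(929.5e6) / (69.93e-12) = 13.2919e18 V

13290000000000 MV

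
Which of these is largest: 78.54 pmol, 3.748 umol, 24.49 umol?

24.49 umol

78.54 pmol = 0.00000000007854 mol
3.748 umol = 0.000003748 mol
24.49 umol = 0.00002449 mol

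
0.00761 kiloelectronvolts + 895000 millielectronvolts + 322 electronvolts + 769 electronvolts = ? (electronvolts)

1993.61 electronvolts

In electronvolts:
  0.00761 kiloelectronvolts = 0.00761 × 10^3 electronvolts = 7.61
  895000 millielectronvolts = 895000 × 10^-3 electronvolts = 895
  322 electronvolts → 322
  769 electronvolts → 769
Sum: 7.61 + 895 + 322 + 769 = 1993.61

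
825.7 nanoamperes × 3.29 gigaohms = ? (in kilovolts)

2.716553 kilovolts

825.7e-9 × 3.29e9 = 2716.553 V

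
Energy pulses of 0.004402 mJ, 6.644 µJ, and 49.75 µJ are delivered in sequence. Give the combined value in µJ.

In µJ:
  0.004402 mJ = 0.004402 × 10^3 µJ = 4.402
  6.644 µJ → 6.644
  49.75 µJ → 49.75
Sum: 4.402 + 6.644 + 49.75 = 60.796

60.796 µJ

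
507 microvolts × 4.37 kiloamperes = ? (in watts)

507 × 10⁻⁶ × 4.37 × 10³ = 2215.59 × 10⁻³ W

2.21559 watts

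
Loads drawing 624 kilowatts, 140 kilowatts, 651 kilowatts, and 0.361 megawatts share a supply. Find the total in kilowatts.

1776 kilowatts

In kilowatts:
  624 kilowatts → 624
  140 kilowatts → 140
  651 kilowatts → 651
  0.361 megawatts = 0.361e3 kilowatts = 361
Sum: 624 + 140 + 651 + 361 = 1776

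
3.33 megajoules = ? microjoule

3330000000000 microjoules

mega = 10^6, micro = 10^-6; factor is 10^12.
3.33 × 10^12 = 3330000000000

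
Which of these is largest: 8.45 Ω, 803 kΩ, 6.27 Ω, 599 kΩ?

803 kΩ

8.45 Ω = 8.45 Ω
803 kΩ = 803000 Ω
6.27 Ω = 6.27 Ω
599 kΩ = 599000 Ω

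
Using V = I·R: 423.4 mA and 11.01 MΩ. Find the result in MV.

4.661634 MV

423.4 × 10⁻³ × 11.01 × 10⁶ = 4661.634 × 10³ V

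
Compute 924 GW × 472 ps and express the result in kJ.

924 × 10⁹ × 472 × 10⁻¹² = 436128 × 10⁻³ J

0.436128 kJ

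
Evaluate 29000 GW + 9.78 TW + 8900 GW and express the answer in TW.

In TW:
  29000 GW = 29000e-3 TW = 29
  9.78 TW → 9.78
  8900 GW = 8900e-3 TW = 8.9
Sum: 29 + 9.78 + 8.9 = 47.68

47.68 TW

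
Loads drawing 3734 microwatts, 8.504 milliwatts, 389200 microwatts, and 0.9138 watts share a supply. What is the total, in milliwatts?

In milliwatts:
  3734 microwatts = 3734e-3 milliwatts = 3.734
  8.504 milliwatts → 8.504
  389200 microwatts = 389200e-3 milliwatts = 389.2
  0.9138 watts = 0.9138e3 milliwatts = 913.8
Sum: 3.734 + 8.504 + 389.2 + 913.8 = 1315.238

1315.238 milliwatts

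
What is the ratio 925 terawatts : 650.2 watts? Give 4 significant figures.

1423000000000

(925 × 10¹²) / (650.2) = 1.4226 × 10¹²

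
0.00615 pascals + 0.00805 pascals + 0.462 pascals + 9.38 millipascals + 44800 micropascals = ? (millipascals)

530.38 millipascals

In millipascals:
  0.00615 pascals = 0.00615e3 millipascals = 6.15
  0.00805 pascals = 0.00805e3 millipascals = 8.05
  0.462 pascals = 0.462e3 millipascals = 462
  9.38 millipascals → 9.38
  44800 micropascals = 44800e-3 millipascals = 44.8
Sum: 6.15 + 8.05 + 462 + 9.38 + 44.8 = 530.38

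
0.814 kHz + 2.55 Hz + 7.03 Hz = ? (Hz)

In Hz:
  0.814 kHz = 0.814e3 Hz = 814
  2.55 Hz → 2.55
  7.03 Hz → 7.03
Sum: 814 + 2.55 + 7.03 = 823.58

823.58 Hz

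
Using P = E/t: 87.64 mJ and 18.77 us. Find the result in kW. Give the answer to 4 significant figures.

4.669 kW

(87.64 × 10⁻³) / (18.77 × 10⁻⁶) = 4.66915 × 10³ W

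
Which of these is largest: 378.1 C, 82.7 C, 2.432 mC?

378.1 C

378.1 C = 378.1 C
82.7 C = 82.7 C
2.432 mC = 0.002432 C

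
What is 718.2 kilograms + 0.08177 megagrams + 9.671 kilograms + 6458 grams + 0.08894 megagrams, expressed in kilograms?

905.039 kilograms

In kilograms:
  718.2 kilograms → 718.2
  0.08177 megagrams = 0.08177e3 kilograms = 81.77
  9.671 kilograms → 9.671
  6458 grams = 6458e-3 kilograms = 6.458
  0.08894 megagrams = 0.08894e3 kilograms = 88.94
Sum: 718.2 + 81.77 + 9.671 + 6.458 + 88.94 = 905.039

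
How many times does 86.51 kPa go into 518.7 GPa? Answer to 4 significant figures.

5996000

(518.7e9) / (86.51e3) = 5.9958e6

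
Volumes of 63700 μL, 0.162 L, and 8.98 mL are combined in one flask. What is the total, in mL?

234.68 mL

In mL:
  63700 μL = 63700 × 10^-3 mL = 63.7
  0.162 L = 0.162 × 10^3 mL = 162
  8.98 mL → 8.98
Sum: 63.7 + 162 + 8.98 = 234.68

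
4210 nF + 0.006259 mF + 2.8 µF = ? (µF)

13.269 µF

In µF:
  4210 nF = 4210 × 10⁻³ µF = 4.21
  0.006259 mF = 0.006259 × 10³ µF = 6.259
  2.8 µF → 2.8
Sum: 4.21 + 6.259 + 2.8 = 13.269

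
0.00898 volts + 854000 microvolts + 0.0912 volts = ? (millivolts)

In millivolts:
  0.00898 volts = 0.00898 × 10^3 millivolts = 8.98
  854000 microvolts = 854000 × 10^-3 millivolts = 854
  0.0912 volts = 0.0912 × 10^3 millivolts = 91.2
Sum: 8.98 + 854 + 91.2 = 954.18

954.18 millivolts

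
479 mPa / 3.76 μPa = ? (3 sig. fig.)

127000

(479 × 10⁻³) / (3.76 × 10⁻⁶) = 127.4 × 10³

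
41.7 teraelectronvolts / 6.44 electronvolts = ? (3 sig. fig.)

(41.7e12) / (6.44) = 6.475e12

6480000000000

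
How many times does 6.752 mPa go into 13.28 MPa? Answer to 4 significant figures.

1967000000

(13.28 × 10^6) / (6.752 × 10^-3) = 1.9668 × 10^9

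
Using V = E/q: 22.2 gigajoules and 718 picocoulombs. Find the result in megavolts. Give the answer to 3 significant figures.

30900000000000 megavolts

(22.2e9) / (718e-12) = 0.030919e21 V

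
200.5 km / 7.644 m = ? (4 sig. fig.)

26230

(200.5e3) / (7.644) = 26.23e3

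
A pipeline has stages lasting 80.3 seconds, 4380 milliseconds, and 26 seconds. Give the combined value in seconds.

In seconds:
  80.3 seconds → 80.3
  4380 milliseconds = 4380 × 10^-3 seconds = 4.38
  26 seconds → 26
Sum: 80.3 + 4.38 + 26 = 110.68

110.68 seconds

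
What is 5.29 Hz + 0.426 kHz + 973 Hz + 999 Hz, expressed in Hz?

2403.29 Hz

In Hz:
  5.29 Hz → 5.29
  0.426 kHz = 0.426 × 10³ Hz = 426
  973 Hz → 973
  999 Hz → 999
Sum: 5.29 + 426 + 973 + 999 = 2403.29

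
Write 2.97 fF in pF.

0.00297 pF

femto = 10⁻¹⁵, pico = 10⁻¹²; factor is 10⁻³.
2.97 × 10⁻³ = 0.00297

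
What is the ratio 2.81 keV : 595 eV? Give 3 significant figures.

(2.81e3) / (595) = 0.004723e3

4.72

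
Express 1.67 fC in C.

0.00000000000000167 C

femto = 10^-15, (no prefix) = 10^0; factor is 10^-15.
1.67 × 10^-15 = 0.00000000000000167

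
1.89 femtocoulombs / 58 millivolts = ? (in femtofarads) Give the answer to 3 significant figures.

32.6 femtofarads

(1.89e-15) / (58e-3) = 0.032586e-12 F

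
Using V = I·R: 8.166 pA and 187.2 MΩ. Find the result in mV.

1.5286752 mV

8.166 × 10⁻¹² × 187.2 × 10⁶ = 1528.6752 × 10⁻⁶ V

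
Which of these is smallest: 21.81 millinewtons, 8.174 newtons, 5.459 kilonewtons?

21.81 millinewtons

21.81 millinewtons = 0.02181 newtons
8.174 newtons = 8.174 newtons
5.459 kilonewtons = 5459 newtons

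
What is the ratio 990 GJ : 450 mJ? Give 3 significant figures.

2200000000000

(990 × 10⁹) / (450 × 10⁻³) = 2.2 × 10¹²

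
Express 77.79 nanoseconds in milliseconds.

nano = 1e-9, milli = 1e-3; factor is 1e-6.
77.79 × 1e-6 = 0.00007779

0.00007779 milliseconds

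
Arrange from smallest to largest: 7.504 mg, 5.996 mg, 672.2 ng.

7.504 mg = 0.007504 g
5.996 mg = 0.005996 g
672.2 ng = 0.0000006722 g

672.2 ng < 5.996 mg < 7.504 mg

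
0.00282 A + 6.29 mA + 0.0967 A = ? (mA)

In mA:
  0.00282 A = 0.00282 × 10^3 mA = 2.82
  6.29 mA → 6.29
  0.0967 A = 0.0967 × 10^3 mA = 96.7
Sum: 2.82 + 6.29 + 96.7 = 105.81

105.81 mA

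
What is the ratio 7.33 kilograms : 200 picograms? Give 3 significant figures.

36600000000000

(7.33e3) / (200e-12) = 0.03665e15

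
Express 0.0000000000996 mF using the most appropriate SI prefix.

99.6 fF

= 99.6 × 10⁻¹⁵ F; 10⁻¹⁵ is femto.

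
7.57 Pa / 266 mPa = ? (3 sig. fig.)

28.5

(7.57) / (266e-3) = 0.02846e3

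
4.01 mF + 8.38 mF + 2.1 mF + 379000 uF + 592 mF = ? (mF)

985.49 mF

In mF:
  4.01 mF → 4.01
  8.38 mF → 8.38
  2.1 mF → 2.1
  379000 uF = 379000e-3 mF = 379
  592 mF → 592
Sum: 4.01 + 8.38 + 2.1 + 379 + 592 = 985.49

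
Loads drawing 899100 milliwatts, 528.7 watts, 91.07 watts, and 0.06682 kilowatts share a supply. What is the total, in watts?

In watts:
  899100 milliwatts = 899100 × 10^-3 watts = 899.1
  528.7 watts → 528.7
  91.07 watts → 91.07
  0.06682 kilowatts = 0.06682 × 10^3 watts = 66.82
Sum: 899.1 + 528.7 + 91.07 + 66.82 = 1585.69

1585.69 watts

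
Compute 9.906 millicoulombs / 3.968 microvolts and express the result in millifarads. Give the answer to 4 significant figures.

2496000 millifarads

(9.906e-3) / (3.968e-6) = 2.49647e3 F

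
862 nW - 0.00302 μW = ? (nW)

858.98 nW

In nW:
  862 nW → 862
  0.00302 μW = 0.00302e3 nW = 3.02
Difference: 862 - 3.02 = 858.98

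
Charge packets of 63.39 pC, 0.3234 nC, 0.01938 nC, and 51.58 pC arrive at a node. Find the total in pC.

457.75 pC

In pC:
  63.39 pC → 63.39
  0.3234 nC = 0.3234e3 pC = 323.4
  0.01938 nC = 0.01938e3 pC = 19.38
  51.58 pC → 51.58
Sum: 63.39 + 323.4 + 19.38 + 51.58 = 457.75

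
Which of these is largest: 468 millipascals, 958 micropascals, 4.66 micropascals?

468 millipascals

468 millipascals = 0.468 pascals
958 micropascals = 0.000958 pascals
4.66 micropascals = 0.00000466 pascals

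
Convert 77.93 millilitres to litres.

0.07793 litres

milli = 10⁻³, (no prefix) = 10⁰; factor is 10⁻³.
77.93 × 10⁻³ = 0.07793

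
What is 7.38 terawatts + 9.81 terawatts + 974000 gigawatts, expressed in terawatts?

991.19 terawatts

In terawatts:
  7.38 terawatts → 7.38
  9.81 terawatts → 9.81
  974000 gigawatts = 974000 × 10^-3 terawatts = 974
Sum: 7.38 + 9.81 + 974 = 991.19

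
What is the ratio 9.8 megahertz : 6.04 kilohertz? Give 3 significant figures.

1620

(9.8 × 10^6) / (6.04 × 10^3) = 1.623 × 10^3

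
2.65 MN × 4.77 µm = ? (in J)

2.65 × 10⁶ × 4.77 × 10⁻⁶ = 12.6405 J

12.6405 J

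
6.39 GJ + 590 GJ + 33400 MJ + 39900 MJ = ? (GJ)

669.69 GJ

In GJ:
  6.39 GJ → 6.39
  590 GJ → 590
  33400 MJ = 33400e-3 GJ = 33.4
  39900 MJ = 39900e-3 GJ = 39.9
Sum: 6.39 + 590 + 33.4 + 39.9 = 669.69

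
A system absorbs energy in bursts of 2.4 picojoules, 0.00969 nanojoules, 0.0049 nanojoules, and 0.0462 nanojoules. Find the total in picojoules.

63.19 picojoules

In picojoules:
  2.4 picojoules → 2.4
  0.00969 nanojoules = 0.00969 × 10^3 picojoules = 9.69
  0.0049 nanojoules = 0.0049 × 10^3 picojoules = 4.9
  0.0462 nanojoules = 0.0462 × 10^3 picojoules = 46.2
Sum: 2.4 + 9.69 + 4.9 + 46.2 = 63.19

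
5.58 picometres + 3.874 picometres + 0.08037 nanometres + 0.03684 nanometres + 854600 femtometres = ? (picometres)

981.264 picometres

In picometres:
  5.58 picometres → 5.58
  3.874 picometres → 3.874
  0.08037 nanometres = 0.08037 × 10³ picometres = 80.37
  0.03684 nanometres = 0.03684 × 10³ picometres = 36.84
  854600 femtometres = 854600 × 10⁻³ picometres = 854.6
Sum: 5.58 + 3.874 + 80.37 + 36.84 + 854.6 = 981.264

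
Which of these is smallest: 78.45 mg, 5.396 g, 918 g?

78.45 mg = 0.07845 g
5.396 g = 5.396 g
918 g = 918 g

78.45 mg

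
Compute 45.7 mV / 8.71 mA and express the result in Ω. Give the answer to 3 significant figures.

5.25 Ω

(45.7 × 10⁻³) / (8.71 × 10⁻³) = 5.2468 Ω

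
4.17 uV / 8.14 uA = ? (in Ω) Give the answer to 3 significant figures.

0.512 Ω

(4.17 × 10^-6) / (8.14 × 10^-6) = 0.51229 Ω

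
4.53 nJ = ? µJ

0.00453 µJ

nano = 1e-9, micro = 1e-6; factor is 1e-3.
4.53 × 1e-3 = 0.00453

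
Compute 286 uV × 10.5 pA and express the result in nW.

0.000003003 nW

286 × 10^-6 × 10.5 × 10^-12 = 3003 × 10^-18 W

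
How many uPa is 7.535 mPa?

milli = 10⁻³, micro = 10⁻⁶; factor is 10³.
7.535 × 10³ = 7535

7535 uPa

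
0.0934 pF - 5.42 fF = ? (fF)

In fF:
  0.0934 pF = 0.0934 × 10³ fF = 93.4
  5.42 fF → 5.42
Difference: 93.4 - 5.42 = 87.98

87.98 fF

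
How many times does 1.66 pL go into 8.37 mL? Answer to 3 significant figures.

5040000000

(8.37e-3) / (1.66e-12) = 5.042e9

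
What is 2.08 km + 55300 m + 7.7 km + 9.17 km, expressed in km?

74.25 km

In km:
  2.08 km → 2.08
  55300 m = 55300 × 10⁻³ km = 55.3
  7.7 km → 7.7
  9.17 km → 9.17
Sum: 2.08 + 55.3 + 7.7 + 9.17 = 74.25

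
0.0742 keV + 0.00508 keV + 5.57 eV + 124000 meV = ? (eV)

208.85 eV

In eV:
  0.0742 keV = 0.0742e3 eV = 74.2
  0.00508 keV = 0.00508e3 eV = 5.08
  5.57 eV → 5.57
  124000 meV = 124000e-3 eV = 124
Sum: 74.2 + 5.08 + 5.57 + 124 = 208.85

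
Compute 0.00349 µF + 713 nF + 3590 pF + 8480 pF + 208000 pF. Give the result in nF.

In nF:
  0.00349 µF = 0.00349 × 10^3 nF = 3.49
  713 nF → 713
  3590 pF = 3590 × 10^-3 nF = 3.59
  8480 pF = 8480 × 10^-3 nF = 8.48
  208000 pF = 208000 × 10^-3 nF = 208
Sum: 3.49 + 713 + 3.59 + 8.48 + 208 = 936.56

936.56 nF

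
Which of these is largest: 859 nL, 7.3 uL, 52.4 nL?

859 nL = 0.000000859 L
7.3 uL = 0.0000073 L
52.4 nL = 0.0000000524 L

7.3 uL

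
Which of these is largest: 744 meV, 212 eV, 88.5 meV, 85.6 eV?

212 eV

744 meV = 0.744 eV
212 eV = 212 eV
88.5 meV = 0.0885 eV
85.6 eV = 85.6 eV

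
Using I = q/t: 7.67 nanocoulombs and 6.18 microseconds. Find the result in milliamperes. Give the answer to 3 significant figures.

(7.67e-9) / (6.18e-6) = 1.2411e-3 A

1.24 milliamperes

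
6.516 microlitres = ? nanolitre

6516 nanolitres

micro = 10^-6, nano = 10^-9; factor is 10^3.
6.516 × 10^3 = 6516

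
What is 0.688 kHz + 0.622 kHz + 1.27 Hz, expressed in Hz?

In Hz:
  0.688 kHz = 0.688 × 10^3 Hz = 688
  0.622 kHz = 0.622 × 10^3 Hz = 622
  1.27 Hz → 1.27
Sum: 688 + 622 + 1.27 = 1311.27

1311.27 Hz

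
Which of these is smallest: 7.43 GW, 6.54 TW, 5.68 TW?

7.43 GW = 7430000000 W
6.54 TW = 6540000000000 W
5.68 TW = 5680000000000 W

7.43 GW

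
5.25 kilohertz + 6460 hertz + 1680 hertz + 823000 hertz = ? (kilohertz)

In kilohertz:
  5.25 kilohertz → 5.25
  6460 hertz = 6460 × 10⁻³ kilohertz = 6.46
  1680 hertz = 1680 × 10⁻³ kilohertz = 1.68
  823000 hertz = 823000 × 10⁻³ kilohertz = 823
Sum: 5.25 + 6.46 + 1.68 + 823 = 836.39

836.39 kilohertz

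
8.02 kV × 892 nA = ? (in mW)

7.15384 mW

8.02 × 10³ × 892 × 10⁻⁹ = 7153.84 × 10⁻⁶ W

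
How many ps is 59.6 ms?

milli = 10^-3, pico = 10^-12; factor is 10^9.
59.6 × 10^9 = 59600000000

59600000000 ps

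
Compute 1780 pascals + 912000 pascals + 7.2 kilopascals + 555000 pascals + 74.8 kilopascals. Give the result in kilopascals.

In kilopascals:
  1780 pascals = 1780 × 10^-3 kilopascals = 1.78
  912000 pascals = 912000 × 10^-3 kilopascals = 912
  7.2 kilopascals → 7.2
  555000 pascals = 555000 × 10^-3 kilopascals = 555
  74.8 kilopascals → 74.8
Sum: 1.78 + 912 + 7.2 + 555 + 74.8 = 1550.78

1550.78 kilopascals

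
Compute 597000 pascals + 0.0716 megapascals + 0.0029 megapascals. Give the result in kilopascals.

In kilopascals:
  597000 pascals = 597000 × 10⁻³ kilopascals = 597
  0.0716 megapascals = 0.0716 × 10³ kilopascals = 71.6
  0.0029 megapascals = 0.0029 × 10³ kilopascals = 2.9
Sum: 597 + 71.6 + 2.9 = 671.5

671.5 kilopascals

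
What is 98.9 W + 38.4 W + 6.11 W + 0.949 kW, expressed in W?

1092.41 W

In W:
  98.9 W → 98.9
  38.4 W → 38.4
  6.11 W → 6.11
  0.949 kW = 0.949e3 W = 949
Sum: 98.9 + 38.4 + 6.11 + 949 = 1092.41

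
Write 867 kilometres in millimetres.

867000000 millimetres

kilo = 10³, milli = 10⁻³; factor is 10⁶.
867 × 10⁶ = 867000000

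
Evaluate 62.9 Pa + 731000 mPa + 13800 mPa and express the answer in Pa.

In Pa:
  62.9 Pa → 62.9
  731000 mPa = 731000 × 10⁻³ Pa = 731
  13800 mPa = 13800 × 10⁻³ Pa = 13.8
Sum: 62.9 + 731 + 13.8 = 807.7

807.7 Pa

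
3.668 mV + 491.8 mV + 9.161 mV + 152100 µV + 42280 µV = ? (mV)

In mV:
  3.668 mV → 3.668
  491.8 mV → 491.8
  9.161 mV → 9.161
  152100 µV = 152100 × 10⁻³ mV = 152.1
  42280 µV = 42280 × 10⁻³ mV = 42.28
Sum: 3.668 + 491.8 + 9.161 + 152.1 + 42.28 = 699.009

699.009 mV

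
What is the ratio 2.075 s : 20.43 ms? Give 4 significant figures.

101.6

(2.075) / (20.43 × 10^-3) = 0.10157 × 10^3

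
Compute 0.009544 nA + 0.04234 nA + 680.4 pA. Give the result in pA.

732.284 pA

In pA:
  0.009544 nA = 0.009544 × 10³ pA = 9.544
  0.04234 nA = 0.04234 × 10³ pA = 42.34
  680.4 pA → 680.4
Sum: 9.544 + 42.34 + 680.4 = 732.284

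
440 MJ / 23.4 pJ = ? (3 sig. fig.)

18800000000000000000

(440 × 10^6) / (23.4 × 10^-12) = 18.8 × 10^18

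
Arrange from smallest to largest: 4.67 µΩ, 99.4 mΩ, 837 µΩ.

4.67 µΩ = 0.00000467 Ω
99.4 mΩ = 0.0994 Ω
837 µΩ = 0.000837 Ω

4.67 µΩ < 837 µΩ < 99.4 mΩ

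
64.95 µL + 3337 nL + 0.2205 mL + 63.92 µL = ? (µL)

In µL:
  64.95 µL → 64.95
  3337 nL = 3337 × 10⁻³ µL = 3.337
  0.2205 mL = 0.2205 × 10³ µL = 220.5
  63.92 µL → 63.92
Sum: 64.95 + 3.337 + 220.5 + 63.92 = 352.707

352.707 µL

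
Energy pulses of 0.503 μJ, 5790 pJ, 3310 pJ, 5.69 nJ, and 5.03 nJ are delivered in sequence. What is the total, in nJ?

522.82 nJ

In nJ:
  0.503 μJ = 0.503 × 10^3 nJ = 503
  5790 pJ = 5790 × 10^-3 nJ = 5.79
  3310 pJ = 3310 × 10^-3 nJ = 3.31
  5.69 nJ → 5.69
  5.03 nJ → 5.03
Sum: 503 + 5.79 + 3.31 + 5.69 + 5.03 = 522.82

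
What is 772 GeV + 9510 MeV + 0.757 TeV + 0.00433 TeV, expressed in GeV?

In GeV:
  772 GeV → 772
  9510 MeV = 9510e-3 GeV = 9.51
  0.757 TeV = 0.757e3 GeV = 757
  0.00433 TeV = 0.00433e3 GeV = 4.33
Sum: 772 + 9.51 + 757 + 4.33 = 1542.84

1542.84 GeV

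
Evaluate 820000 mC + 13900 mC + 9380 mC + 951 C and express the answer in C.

1794.28 C

In C:
  820000 mC = 820000 × 10^-3 C = 820
  13900 mC = 13900 × 10^-3 C = 13.9
  9380 mC = 9380 × 10^-3 C = 9.38
  951 C → 951
Sum: 820 + 13.9 + 9.38 + 951 = 1794.28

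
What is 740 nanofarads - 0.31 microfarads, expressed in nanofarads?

430 nanofarads

In nanofarads:
  740 nanofarads → 740
  0.31 microfarads = 0.31e3 nanofarads = 310
Difference: 740 - 310 = 430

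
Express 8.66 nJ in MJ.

nano = 10^-9, mega = 10^6; factor is 10^-15.
8.66 × 10^-15 = 0.00000000000000866

0.00000000000000866 MJ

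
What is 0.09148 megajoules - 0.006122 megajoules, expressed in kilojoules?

85.358 kilojoules

In kilojoules:
  0.09148 megajoules = 0.09148 × 10³ kilojoules = 91.48
  0.006122 megajoules = 0.006122 × 10³ kilojoules = 6.122
Difference: 91.48 - 6.122 = 85.358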